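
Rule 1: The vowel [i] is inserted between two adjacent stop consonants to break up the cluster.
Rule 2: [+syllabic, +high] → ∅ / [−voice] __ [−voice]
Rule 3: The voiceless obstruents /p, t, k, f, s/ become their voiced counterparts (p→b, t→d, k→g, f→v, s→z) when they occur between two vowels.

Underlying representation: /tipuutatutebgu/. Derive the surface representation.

tpuudattebigu

Rule 1 (stop-cluster i-epenthesis): /b/ and /g/ form a stop–stop cluster, so [i] is inserted between them. /tipuutatutebgu/ → tipuutatutebigu.
Rule 2 (high vowel syncope): /i/ is a high vowel flanked by voiceless consonants /t/ and /p/, so it deletes. /u/ is a high vowel flanked by voiceless consonants /t/ and /t/, so it deletes. /tipuutatutebigu/ → tpuutattebigu.
Rule 3 (intervocalic voicing): /t/ is a voiceless obstruent between vowels /u/ and /a/, so it voices to [d]. /tpuutattebigu/ → tpuudattebigu.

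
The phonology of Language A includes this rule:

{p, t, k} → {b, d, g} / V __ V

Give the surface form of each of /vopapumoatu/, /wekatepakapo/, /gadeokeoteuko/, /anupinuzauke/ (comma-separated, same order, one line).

/vopapumoatu/: /p/ is a voiceless stop between vowels /o/ and /a/, so it voices to [b]. /p/ is a voiceless stop between vowels /a/ and /u/, so it voices to [b]. /t/ is a voiceless stop between vowels /a/ and /u/, so it voices to [d]. → [vobabumoadu].
/wekatepakapo/: /k/ is a voiceless stop between vowels /e/ and /a/, so it voices to [g]. /t/ is a voiceless stop between vowels /a/ and /e/, so it voices to [d]. /p/ is a voiceless stop between vowels /e/ and /a/, so it voices to [b]. /k/ is a voiceless stop between vowels /a/ and /a/, so it voices to [g]. /p/ is a voiceless stop between vowels /a/ and /o/, so it voices to [b]. → [wegadebagabo].
/gadeokeoteuko/: /k/ is a voiceless stop between vowels /o/ and /e/, so it voices to [g]. /t/ is a voiceless stop between vowels /o/ and /e/, so it voices to [d]. /k/ is a voiceless stop between vowels /u/ and /o/, so it voices to [g]. → [gadeogeodeugo].
/anupinuzauke/: /p/ is a voiceless stop between vowels /u/ and /i/, so it voices to [b]. /k/ is a voiceless stop between vowels /u/ and /e/, so it voices to [g]. → [anubinuzauge].

vobabumoadu, wegadebagabo, gadeogeodeugo, anubinuzauge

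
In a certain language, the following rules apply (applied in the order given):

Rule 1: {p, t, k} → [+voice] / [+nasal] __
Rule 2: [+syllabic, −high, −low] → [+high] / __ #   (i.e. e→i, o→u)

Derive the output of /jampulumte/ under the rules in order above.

jambulumdi

Rule 1 (post-nasal voicing): /p/ is a voiceless stop immediately after the nasal /m/, so it voices to [b]. /t/ is a voiceless stop immediately after the nasal /m/, so it voices to [d]. /jampulumte/ → jambulumde.
Rule 2 (final vowel raising): /e/ is a mid vowel in word-final position, so it raises to [i]. /jambulumde/ → jambulumdi.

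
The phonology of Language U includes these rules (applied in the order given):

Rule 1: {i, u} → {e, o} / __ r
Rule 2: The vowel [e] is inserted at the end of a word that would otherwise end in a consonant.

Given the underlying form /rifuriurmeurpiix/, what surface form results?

Rule 1 (pre-rhotic lowering): /u/ is a high vowel immediately before /r/, so it lowers to [o]. /u/ is a high vowel immediately before /r/, so it lowers to [o]. /u/ is a high vowel immediately before /r/, so it lowers to [o]. /rifuriurmeurpiix/ → riforiormeorpiix.
Rule 2 (final e-epenthesis): the form ends in the consonant /x/, so [e] is inserted word-finally. /riforiormeorpiix/ → riforiormeorpiixe.

riforiormeorpiixe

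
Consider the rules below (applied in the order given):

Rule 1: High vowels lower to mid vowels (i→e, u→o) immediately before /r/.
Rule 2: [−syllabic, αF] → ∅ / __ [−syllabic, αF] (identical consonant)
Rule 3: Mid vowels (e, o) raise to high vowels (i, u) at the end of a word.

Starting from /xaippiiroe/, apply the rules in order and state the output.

xaipieroi

Rule 1 (pre-rhotic lowering): /i/ is a high vowel immediately before /r/, so it lowers to [e]. /xaippiiroe/ → xaippieroe.
Rule 2 (degemination): /pp/ is a geminate; the first /p/ deletes. /xaippieroe/ → xaipieroe.
Rule 3 (final vowel raising): /e/ is a mid vowel in word-final position, so it raises to [i]. /xaipieroe/ → xaipieroi.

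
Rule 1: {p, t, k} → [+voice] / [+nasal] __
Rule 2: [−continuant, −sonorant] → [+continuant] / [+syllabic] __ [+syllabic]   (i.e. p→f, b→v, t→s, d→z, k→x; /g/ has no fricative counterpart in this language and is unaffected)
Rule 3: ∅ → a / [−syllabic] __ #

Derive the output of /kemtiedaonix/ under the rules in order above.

kemdiezaonixa

Rule 1 (post-nasal voicing): /t/ is a voiceless stop immediately after the nasal /m/, so it voices to [d]. /kemtiedaonix/ → kemdiedaonix.
Rule 2 (intervocalic spirantization): /d/ is a stop between vowels /e/ and /a/, so it spirantizes to the fricative [z]. /kemdiedaonix/ → kemdiezaonix.
Rule 3 (final a-epenthesis): the form ends in the consonant /x/, so [a] is inserted word-finally. /kemdiezaonix/ → kemdiezaonixa.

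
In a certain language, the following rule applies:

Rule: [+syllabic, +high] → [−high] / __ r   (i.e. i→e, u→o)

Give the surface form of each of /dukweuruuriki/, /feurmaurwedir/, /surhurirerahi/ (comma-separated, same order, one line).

/dukweuruuriki/: /u/ is a high vowel immediately before /r/, so it lowers to [o]. /u/ is a high vowel immediately before /r/, so it lowers to [o]. → [dukweoruoriki].
/feurmaurwedir/: /u/ is a high vowel immediately before /r/, so it lowers to [o]. /u/ is a high vowel immediately before /r/, so it lowers to [o]. /i/ is a high vowel immediately before /r/, so it lowers to [e]. → [feormaorweder].
/surhurirerahi/: /u/ is a high vowel immediately before /r/, so it lowers to [o]. /u/ is a high vowel immediately before /r/, so it lowers to [o]. /i/ is a high vowel immediately before /r/, so it lowers to [e]. → [sorhorererahi].

dukweoruoriki, feormaorweder, sorhorererahi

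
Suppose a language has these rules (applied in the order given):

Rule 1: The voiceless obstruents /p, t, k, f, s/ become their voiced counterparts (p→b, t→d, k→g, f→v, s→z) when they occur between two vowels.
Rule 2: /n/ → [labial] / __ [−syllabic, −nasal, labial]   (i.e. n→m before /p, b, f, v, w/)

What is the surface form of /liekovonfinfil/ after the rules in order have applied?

Rule 1 (intervocalic voicing): /k/ is a voiceless obstruent between vowels /e/ and /o/, so it voices to [g]. /liekovonfinfil/ → liegovonfinfil.
Rule 2 (nasal place assimilation): /n/ precedes the labial consonant /f/, so it assimilates in place to [m]. /n/ precedes the labial consonant /f/, so it assimilates in place to [m]. /liegovonfinfil/ → liegovomfimfil.

liegovomfimfil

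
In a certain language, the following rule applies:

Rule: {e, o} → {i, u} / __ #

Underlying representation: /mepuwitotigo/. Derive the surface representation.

mepuwitotigu

/o/ is a mid vowel in word-final position, so it raises to [u].
The other instances of /e/, /o/ do not occur in the required environment and remain unchanged.
Surface form: [mepuwitotigu].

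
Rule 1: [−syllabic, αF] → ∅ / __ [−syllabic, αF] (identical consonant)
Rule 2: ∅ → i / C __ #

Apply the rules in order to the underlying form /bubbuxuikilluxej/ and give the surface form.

bubuxuikiluxeji

Rule 1 (degemination): /bb/ is a geminate; the first /b/ deletes. /ll/ is a geminate; the first /l/ deletes. /bubbuxuikilluxej/ → bubuxuikiluxej.
Rule 2 (final i-epenthesis): the form ends in the consonant /j/, so [i] is inserted word-finally. /bubuxuikiluxej/ → bubuxuikiluxeji.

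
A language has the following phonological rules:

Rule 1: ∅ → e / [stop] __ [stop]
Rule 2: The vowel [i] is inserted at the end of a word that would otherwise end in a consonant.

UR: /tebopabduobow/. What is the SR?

tebopabeduobowi

Rule 1 (stop-cluster e-epenthesis): /b/ and /d/ form a stop–stop cluster, so [e] is inserted between them. /tebopabduobow/ → tebopabeduobow.
Rule 2 (final i-epenthesis): the form ends in the consonant /w/, so [i] is inserted word-finally. /tebopabeduobow/ → tebopabeduobowi.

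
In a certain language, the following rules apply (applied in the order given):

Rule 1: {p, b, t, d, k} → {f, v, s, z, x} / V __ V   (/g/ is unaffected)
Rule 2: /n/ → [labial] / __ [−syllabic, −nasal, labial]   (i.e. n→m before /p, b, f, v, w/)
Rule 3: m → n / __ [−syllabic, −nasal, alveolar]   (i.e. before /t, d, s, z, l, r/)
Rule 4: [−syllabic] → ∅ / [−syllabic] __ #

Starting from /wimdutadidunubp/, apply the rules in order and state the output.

windusazizunub

Rule 1 (intervocalic spirantization): /t/ is a stop between vowels /u/ and /a/, so it spirantizes to the fricative [s]. /d/ is a stop between vowels /a/ and /i/, so it spirantizes to the fricative [z]. /d/ is a stop between vowels /i/ and /u/, so it spirantizes to the fricative [z]. /wimdutadidunubp/ → wimdusazizunubp.
Rule 2 (nasal place assimilation): no segment meets the environment; /wimdusazizunubp/ is unchanged.
Rule 3 (nasal place assimilation): /m/ precedes the alveolar consonant /d/, so it assimilates in place to [n]. /wimdusazizunubp/ → windusazizunubp.
Rule 4 (final cluster simplification): /p/ is the second consonant of a word-final cluster /bp/, so it deletes. /windusazizunubp/ → windusazizunub.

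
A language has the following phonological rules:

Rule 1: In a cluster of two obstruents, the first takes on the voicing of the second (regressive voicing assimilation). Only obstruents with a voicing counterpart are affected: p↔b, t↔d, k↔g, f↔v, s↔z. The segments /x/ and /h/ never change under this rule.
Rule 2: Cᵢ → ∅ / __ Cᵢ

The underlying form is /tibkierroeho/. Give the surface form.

Rule 1 (regressive voicing assimilation): /b/ precedes the voiceless obstruent /k/, so it devoices to [p] by assimilation. /tibkierroeho/ → tipkierroeho.
Rule 2 (degemination): /rr/ is a geminate; the first /r/ deletes. /tipkierroeho/ → tipkieroeho.

tipkieroeho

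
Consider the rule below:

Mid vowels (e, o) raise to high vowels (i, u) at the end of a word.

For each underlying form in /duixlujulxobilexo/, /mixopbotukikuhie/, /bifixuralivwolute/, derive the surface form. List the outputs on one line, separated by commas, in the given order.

duixlujulxobilexu, mixopbotukikuhii, bifixuralivwoluti

/duixlujulxobilexo/: /o/ is a mid vowel in word-final position, so it raises to [u]. → [duixlujulxobilexu].
/mixopbotukikuhie/: /e/ is a mid vowel in word-final position, so it raises to [i]. → [mixopbotukikuhii].
/bifixuralivwolute/: /e/ is a mid vowel in word-final position, so it raises to [i]. → [bifixuralivwoluti].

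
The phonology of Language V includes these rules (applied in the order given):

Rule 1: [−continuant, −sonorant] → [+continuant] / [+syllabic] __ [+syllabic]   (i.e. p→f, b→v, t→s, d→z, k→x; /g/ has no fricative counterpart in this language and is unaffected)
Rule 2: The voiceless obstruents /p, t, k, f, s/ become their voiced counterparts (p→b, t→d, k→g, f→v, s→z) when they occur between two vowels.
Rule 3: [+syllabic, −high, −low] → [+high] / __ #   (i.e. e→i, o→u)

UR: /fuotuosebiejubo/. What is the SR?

Rule 1 (intervocalic spirantization): /t/ is a stop between vowels /o/ and /u/, so it spirantizes to the fricative [s]. /b/ is a stop between vowels /e/ and /i/, so it spirantizes to the fricative [v]. /b/ is a stop between vowels /u/ and /o/, so it spirantizes to the fricative [v]. /fuotuosebiejubo/ → fuosuoseviejuvo.
Rule 2 (intervocalic voicing): /s/ is a voiceless obstruent between vowels /o/ and /u/, so it voices to [z]. /s/ is a voiceless obstruent between vowels /o/ and /e/, so it voices to [z]. /fuosuoseviejuvo/ → fuozuozeviejuvo.
Rule 3 (final vowel raising): /o/ is a mid vowel in word-final position, so it raises to [u]. /fuozuozeviejuvo/ → fuozuozeviejuvu.

fuozuozeviejuvu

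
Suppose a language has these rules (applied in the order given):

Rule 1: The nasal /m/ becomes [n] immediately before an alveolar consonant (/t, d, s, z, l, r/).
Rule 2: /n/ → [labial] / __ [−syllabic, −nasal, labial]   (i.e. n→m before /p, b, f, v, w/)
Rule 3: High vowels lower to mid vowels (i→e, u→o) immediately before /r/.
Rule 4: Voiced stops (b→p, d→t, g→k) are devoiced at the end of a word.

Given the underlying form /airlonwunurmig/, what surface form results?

aerlomwunormik

Rule 1 (nasal place assimilation): no segment meets the environment; /airlonwunurmig/ is unchanged.
Rule 2 (nasal place assimilation): /n/ precedes the labial consonant /w/, so it assimilates in place to [m]. /airlonwunurmig/ → airlomwunurmig.
Rule 3 (pre-rhotic lowering): /i/ is a high vowel immediately before /r/, so it lowers to [e]. /u/ is a high vowel immediately before /r/, so it lowers to [o]. /airlomwunurmig/ → aerlomwunormig.
Rule 4 (final devoicing): /g/ is a voiced stop in word-final position, so it devoices to [k]. /aerlomwunormig/ → aerlomwunormik.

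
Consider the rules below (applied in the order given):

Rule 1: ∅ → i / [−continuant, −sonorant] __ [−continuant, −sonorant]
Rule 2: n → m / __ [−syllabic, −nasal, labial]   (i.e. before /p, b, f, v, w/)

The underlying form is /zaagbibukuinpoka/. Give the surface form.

Rule 1 (stop-cluster i-epenthesis): /g/ and /b/ form a stop–stop cluster, so [i] is inserted between them. /zaagbibukuinpoka/ → zaagibibukuinpoka.
Rule 2 (nasal place assimilation): /n/ precedes the labial consonant /p/, so it assimilates in place to [m]. /zaagibibukuinpoka/ → zaagibibukuimpoka.

zaagibibukuimpoka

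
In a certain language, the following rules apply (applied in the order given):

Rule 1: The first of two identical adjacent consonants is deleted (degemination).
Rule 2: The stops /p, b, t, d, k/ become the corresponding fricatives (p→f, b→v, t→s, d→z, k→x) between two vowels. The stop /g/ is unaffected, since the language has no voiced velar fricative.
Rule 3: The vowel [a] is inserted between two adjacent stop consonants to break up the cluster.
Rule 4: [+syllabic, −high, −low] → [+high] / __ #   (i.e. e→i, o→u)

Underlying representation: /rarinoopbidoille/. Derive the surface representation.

Rule 1 (degemination): /ll/ is a geminate; the first /l/ deletes. /rarinoopbidoille/ → rarinoopbidoile.
Rule 2 (intervocalic spirantization): /d/ is a stop between vowels /i/ and /o/, so it spirantizes to the fricative [z]. /rarinoopbidoile/ → rarinoopbizoile.
Rule 3 (stop-cluster a-epenthesis): /p/ and /b/ form a stop–stop cluster, so [a] is inserted between them. /rarinoopbizoile/ → rarinoopabizoile.
Rule 4 (final vowel raising): /e/ is a mid vowel in word-final position, so it raises to [i]. /rarinoopabizoile/ → rarinoopabizoili.

rarinoopabizoili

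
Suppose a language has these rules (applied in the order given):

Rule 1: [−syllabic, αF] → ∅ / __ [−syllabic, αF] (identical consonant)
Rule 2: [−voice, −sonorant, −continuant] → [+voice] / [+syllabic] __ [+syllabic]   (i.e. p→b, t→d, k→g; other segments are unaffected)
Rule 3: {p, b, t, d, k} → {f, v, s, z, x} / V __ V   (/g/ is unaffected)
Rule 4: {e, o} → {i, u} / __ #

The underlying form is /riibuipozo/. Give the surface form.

riivuivozu

Rule 1 (degemination): no segment meets the environment; /riibuipozo/ is unchanged.
Rule 2 (intervocalic voicing): /p/ is a voiceless stop between vowels /i/ and /o/, so it voices to [b]. /riibuipozo/ → riibuibozo.
Rule 3 (intervocalic spirantization): /b/ is a stop between vowels /i/ and /u/, so it spirantizes to the fricative [v]. /b/ is a stop between vowels /i/ and /o/, so it spirantizes to the fricative [v]. /riibuibozo/ → riivuivozo.
Rule 4 (final vowel raising): /o/ is a mid vowel in word-final position, so it raises to [u]. /riivuivozo/ → riivuivozu.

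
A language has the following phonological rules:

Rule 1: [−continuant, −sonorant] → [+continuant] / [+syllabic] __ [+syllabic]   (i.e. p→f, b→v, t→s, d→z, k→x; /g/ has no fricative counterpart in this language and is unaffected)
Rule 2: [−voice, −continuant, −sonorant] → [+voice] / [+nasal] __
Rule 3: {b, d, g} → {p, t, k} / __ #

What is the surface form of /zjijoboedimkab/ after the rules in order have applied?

zjijovoezimgap

Rule 1 (intervocalic spirantization): /b/ is a stop between vowels /o/ and /o/, so it spirantizes to the fricative [v]. /d/ is a stop between vowels /e/ and /i/, so it spirantizes to the fricative [z]. /zjijoboedimkab/ → zjijovoezimkab.
Rule 2 (post-nasal voicing): /k/ is a voiceless stop immediately after the nasal /m/, so it voices to [g]. /zjijovoezimkab/ → zjijovoezimgab.
Rule 3 (final devoicing): /b/ is a voiced stop in word-final position, so it devoices to [p]. /zjijovoezimgab/ → zjijovoezimgap.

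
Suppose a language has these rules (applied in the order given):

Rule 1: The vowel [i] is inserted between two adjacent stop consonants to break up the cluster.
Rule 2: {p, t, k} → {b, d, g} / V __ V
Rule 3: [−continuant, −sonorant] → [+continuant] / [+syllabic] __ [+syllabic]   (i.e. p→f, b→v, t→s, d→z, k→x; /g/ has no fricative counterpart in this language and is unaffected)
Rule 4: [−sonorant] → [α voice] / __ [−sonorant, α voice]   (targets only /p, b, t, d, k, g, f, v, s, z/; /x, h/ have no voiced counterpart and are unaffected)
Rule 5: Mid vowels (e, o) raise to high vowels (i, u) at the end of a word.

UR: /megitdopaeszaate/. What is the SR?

megizizovaezzaazi

Rule 1 (stop-cluster i-epenthesis): /t/ and /d/ form a stop–stop cluster, so [i] is inserted between them. /megitdopaeszaate/ → megitidopaeszaate.
Rule 2 (intervocalic voicing): /t/ is a voiceless stop between vowels /i/ and /i/, so it voices to [d]. /p/ is a voiceless stop between vowels /o/ and /a/, so it voices to [b]. /t/ is a voiceless stop between vowels /a/ and /e/, so it voices to [d]. /megitidopaeszaate/ → megididobaeszaade.
Rule 3 (intervocalic spirantization): /d/ is a stop between vowels /i/ and /i/, so it spirantizes to the fricative [z]. /d/ is a stop between vowels /i/ and /o/, so it spirantizes to the fricative [z]. /b/ is a stop between vowels /o/ and /a/, so it spirantizes to the fricative [v]. /d/ is a stop between vowels /a/ and /e/, so it spirantizes to the fricative [z]. /megididobaeszaade/ → megizizovaeszaaze.
Rule 4 (regressive voicing assimilation): /s/ precedes the voiced obstruent /z/, so it voices to [z] by assimilation. /megizizovaeszaaze/ → megizizovaezzaaze.
Rule 5 (final vowel raising): /e/ is a mid vowel in word-final position, so it raises to [i]. /megizizovaezzaaze/ → megizizovaezzaazi.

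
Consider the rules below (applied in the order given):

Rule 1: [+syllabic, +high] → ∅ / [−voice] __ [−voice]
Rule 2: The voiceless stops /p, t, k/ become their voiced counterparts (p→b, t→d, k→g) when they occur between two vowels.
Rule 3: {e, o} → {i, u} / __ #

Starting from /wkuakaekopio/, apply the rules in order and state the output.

wkuagaegobiu

Rule 1 (high vowel syncope): no segment meets the environment; /wkuakaekopio/ is unchanged.
Rule 2 (intervocalic voicing): /k/ is a voiceless stop between vowels /a/ and /a/, so it voices to [g]. /k/ is a voiceless stop between vowels /e/ and /o/, so it voices to [g]. /p/ is a voiceless stop between vowels /o/ and /i/, so it voices to [b]. /wkuakaekopio/ → wkuagaegobio.
Rule 3 (final vowel raising): /o/ is a mid vowel in word-final position, so it raises to [u]. /wkuagaegobio/ → wkuagaegobiu.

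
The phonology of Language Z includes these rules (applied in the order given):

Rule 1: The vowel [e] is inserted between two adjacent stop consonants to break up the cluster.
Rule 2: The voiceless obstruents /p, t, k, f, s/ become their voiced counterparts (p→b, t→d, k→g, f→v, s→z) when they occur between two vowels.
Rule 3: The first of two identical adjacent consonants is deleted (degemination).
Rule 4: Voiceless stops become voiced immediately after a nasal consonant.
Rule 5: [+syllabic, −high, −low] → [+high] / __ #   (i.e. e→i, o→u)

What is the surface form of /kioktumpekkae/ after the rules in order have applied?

kiogedumbegegai

Rule 1 (stop-cluster e-epenthesis): /k/ and /t/ form a stop–stop cluster, so [e] is inserted between them. /k/ and /k/ form a stop–stop cluster, so [e] is inserted between them. /kioktumpekkae/ → kioketumpekekae.
Rule 2 (intervocalic voicing): /k/ is a voiceless obstruent between vowels /o/ and /e/, so it voices to [g]. /t/ is a voiceless obstruent between vowels /e/ and /u/, so it voices to [d]. /k/ is a voiceless obstruent between vowels /e/ and /e/, so it voices to [g]. /k/ is a voiceless obstruent between vowels /e/ and /a/, so it voices to [g]. /kioketumpekekae/ → kiogedumpegegae.
Rule 3 (degemination): no segment meets the environment; /kiogedumpegegae/ is unchanged.
Rule 4 (post-nasal voicing): /p/ is a voiceless stop immediately after the nasal /m/, so it voices to [b]. /kiogedumpegegae/ → kiogedumbegegae.
Rule 5 (final vowel raising): /e/ is a mid vowel in word-final position, so it raises to [i]. /kiogedumbegegae/ → kiogedumbegegai.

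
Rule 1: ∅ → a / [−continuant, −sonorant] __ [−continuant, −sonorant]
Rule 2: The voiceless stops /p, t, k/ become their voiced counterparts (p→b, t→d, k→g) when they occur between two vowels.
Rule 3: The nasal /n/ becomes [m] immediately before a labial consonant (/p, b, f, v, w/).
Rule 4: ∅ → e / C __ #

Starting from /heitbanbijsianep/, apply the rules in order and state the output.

Rule 1 (stop-cluster a-epenthesis): /t/ and /b/ form a stop–stop cluster, so [a] is inserted between them. /heitbanbijsianep/ → heitabanbijsianep.
Rule 2 (intervocalic voicing): /t/ is a voiceless stop between vowels /i/ and /a/, so it voices to [d]. /heitabanbijsianep/ → heidabanbijsianep.
Rule 3 (nasal place assimilation): /n/ precedes the labial consonant /b/, so it assimilates in place to [m]. /heidabanbijsianep/ → heidabambijsianep.
Rule 4 (final e-epenthesis): the form ends in the consonant /p/, so [e] is inserted word-finally. /heidabambijsianep/ → heidabambijsianepe.

heidabambijsianepe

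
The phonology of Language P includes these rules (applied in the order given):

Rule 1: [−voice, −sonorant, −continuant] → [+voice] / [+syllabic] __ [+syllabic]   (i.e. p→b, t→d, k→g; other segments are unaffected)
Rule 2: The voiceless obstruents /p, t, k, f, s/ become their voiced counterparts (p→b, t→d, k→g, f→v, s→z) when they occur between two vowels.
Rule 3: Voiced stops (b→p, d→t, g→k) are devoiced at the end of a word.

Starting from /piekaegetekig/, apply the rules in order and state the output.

Rule 1 (intervocalic voicing): /k/ is a voiceless stop between vowels /e/ and /a/, so it voices to [g]. /t/ is a voiceless stop between vowels /e/ and /e/, so it voices to [d]. /k/ is a voiceless stop between vowels /e/ and /i/, so it voices to [g]. /piekaegetekig/ → piegaegedegig.
Rule 2 (intervocalic voicing): no segment meets the environment; /piegaegedegig/ is unchanged.
Rule 3 (final devoicing): /g/ is a voiced stop in word-final position, so it devoices to [k]. /piegaegedegig/ → piegaegedegik.

piegaegedegik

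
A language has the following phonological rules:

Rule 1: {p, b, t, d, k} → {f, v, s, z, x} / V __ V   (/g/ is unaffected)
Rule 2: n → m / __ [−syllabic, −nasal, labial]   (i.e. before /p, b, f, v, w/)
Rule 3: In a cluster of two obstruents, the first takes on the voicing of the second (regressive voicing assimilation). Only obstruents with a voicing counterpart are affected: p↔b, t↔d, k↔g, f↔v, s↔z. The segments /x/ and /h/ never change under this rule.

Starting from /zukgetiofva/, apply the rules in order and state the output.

zuggesiovva

Rule 1 (intervocalic spirantization): /t/ is a stop between vowels /e/ and /i/, so it spirantizes to the fricative [s]. /zukgetiofva/ → zukgesiofva.
Rule 2 (nasal place assimilation): no segment meets the environment; /zukgesiofva/ is unchanged.
Rule 3 (regressive voicing assimilation): /k/ precedes the voiced obstruent /g/, so it voices to [g] by assimilation. /f/ precedes the voiced obstruent /v/, so it voices to [v] by assimilation. /zukgesiofva/ → zuggesiovva.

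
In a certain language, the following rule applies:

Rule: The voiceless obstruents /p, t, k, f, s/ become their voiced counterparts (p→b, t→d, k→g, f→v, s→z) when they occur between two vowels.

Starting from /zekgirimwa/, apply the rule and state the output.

No segment of /zekgirimwa/ meets the structural description of the rule, so the form surfaces unchanged.

zekgirimwa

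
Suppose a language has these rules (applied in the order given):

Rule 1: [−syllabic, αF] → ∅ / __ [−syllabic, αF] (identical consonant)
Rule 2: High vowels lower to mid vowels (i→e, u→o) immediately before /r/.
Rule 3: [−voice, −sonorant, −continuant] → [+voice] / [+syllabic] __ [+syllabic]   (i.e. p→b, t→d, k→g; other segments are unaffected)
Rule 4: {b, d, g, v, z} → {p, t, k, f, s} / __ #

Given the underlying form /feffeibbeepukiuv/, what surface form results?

fefeibeebugiuf

Rule 1 (degemination): /ff/ is a geminate; the first /f/ deletes. /bb/ is a geminate; the first /b/ deletes. /feffeibbeepukiuv/ → fefeibeepukiuv.
Rule 2 (pre-rhotic lowering): no segment meets the environment; /fefeibeepukiuv/ is unchanged.
Rule 3 (intervocalic voicing): /p/ is a voiceless stop between vowels /e/ and /u/, so it voices to [b]. /k/ is a voiceless stop between vowels /u/ and /i/, so it voices to [g]. /fefeibeepukiuv/ → fefeibeebugiuv.
Rule 4 (final devoicing): /v/ is a voiced obstruent in word-final position, so it devoices to [f]. /fefeibeebugiuv/ → fefeibeebugiuf.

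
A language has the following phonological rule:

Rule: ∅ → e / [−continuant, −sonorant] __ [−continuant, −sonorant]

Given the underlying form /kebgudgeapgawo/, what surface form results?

/b/ and /g/ form a stop–stop cluster, so [e] is inserted between them.
/d/ and /g/ form a stop–stop cluster, so [e] is inserted between them.
/p/ and /g/ form a stop–stop cluster, so [e] is inserted between them.
Surface form: [kebegudegeapegawo].

kebegudegeapegawo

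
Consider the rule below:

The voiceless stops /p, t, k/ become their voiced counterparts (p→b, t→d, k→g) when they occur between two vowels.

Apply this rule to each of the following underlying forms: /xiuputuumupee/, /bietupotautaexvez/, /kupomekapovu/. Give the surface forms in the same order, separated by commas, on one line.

/xiuputuumupee/: /p/ is a voiceless stop between vowels /u/ and /u/, so it voices to [b]. /t/ is a voiceless stop between vowels /u/ and /u/, so it voices to [d]. /p/ is a voiceless stop between vowels /u/ and /e/, so it voices to [b]. → [xiubuduumubee].
/bietupotautaexvez/: /t/ is a voiceless stop between vowels /e/ and /u/, so it voices to [d]. /p/ is a voiceless stop between vowels /u/ and /o/, so it voices to [b]. /t/ is a voiceless stop between vowels /o/ and /a/, so it voices to [d]. /t/ is a voiceless stop between vowels /u/ and /a/, so it voices to [d]. → [biedubodaudaexvez].
/kupomekapovu/: /p/ is a voiceless stop between vowels /u/ and /o/, so it voices to [b]. /k/ is a voiceless stop between vowels /e/ and /a/, so it voices to [g]. /p/ is a voiceless stop between vowels /a/ and /o/, so it voices to [b]. → [kubomegabovu].

xiubuduumubee, biedubodaudaexvez, kubomegabovu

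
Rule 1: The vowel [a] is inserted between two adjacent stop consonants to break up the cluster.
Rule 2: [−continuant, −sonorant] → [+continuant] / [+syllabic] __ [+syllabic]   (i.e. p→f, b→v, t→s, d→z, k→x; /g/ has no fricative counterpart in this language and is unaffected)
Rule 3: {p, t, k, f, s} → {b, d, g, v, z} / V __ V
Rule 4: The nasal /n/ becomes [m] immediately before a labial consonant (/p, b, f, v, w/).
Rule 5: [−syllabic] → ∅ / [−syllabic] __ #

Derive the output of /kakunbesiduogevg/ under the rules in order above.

Rule 1 (stop-cluster a-epenthesis): no segment meets the environment; /kakunbesiduogevg/ is unchanged.
Rule 2 (intervocalic spirantization): /k/ is a stop between vowels /a/ and /u/, so it spirantizes to the fricative [x]. /d/ is a stop between vowels /i/ and /u/, so it spirantizes to the fricative [z]. /kakunbesiduogevg/ → kaxunbesizuogevg.
Rule 3 (intervocalic voicing): /s/ is a voiceless obstruent between vowels /e/ and /i/, so it voices to [z]. /kaxunbesizuogevg/ → kaxunbezizuogevg.
Rule 4 (nasal place assimilation): /n/ precedes the labial consonant /b/, so it assimilates in place to [m]. /kaxunbezizuogevg/ → kaxumbezizuogevg.
Rule 5 (final cluster simplification): /g/ is the second consonant of a word-final cluster /vg/, so it deletes. /kaxumbezizuogevg/ → kaxumbezizuogev.

kaxumbezizuogev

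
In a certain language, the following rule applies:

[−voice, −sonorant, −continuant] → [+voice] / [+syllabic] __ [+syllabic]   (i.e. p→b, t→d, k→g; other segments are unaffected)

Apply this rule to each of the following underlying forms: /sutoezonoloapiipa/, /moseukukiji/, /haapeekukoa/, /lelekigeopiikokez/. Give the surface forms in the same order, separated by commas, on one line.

/sutoezonoloapiipa/: /t/ is a voiceless stop between vowels /u/ and /o/, so it voices to [d]. /p/ is a voiceless stop between vowels /a/ and /i/, so it voices to [b]. /p/ is a voiceless stop between vowels /i/ and /a/, so it voices to [b]. → [sudoezonoloabiiba].
/moseukukiji/: /k/ is a voiceless stop between vowels /u/ and /u/, so it voices to [g]. /k/ is a voiceless stop between vowels /u/ and /i/, so it voices to [g]. → [moseugugiji].
/haapeekukoa/: /p/ is a voiceless stop between vowels /a/ and /e/, so it voices to [b]. /k/ is a voiceless stop between vowels /e/ and /u/, so it voices to [g]. /k/ is a voiceless stop between vowels /u/ and /o/, so it voices to [g]. → [haabeegugoa].
/lelekigeopiikokez/: /k/ is a voiceless stop between vowels /e/ and /i/, so it voices to [g]. /p/ is a voiceless stop between vowels /o/ and /i/, so it voices to [b]. /k/ is a voiceless stop between vowels /i/ and /o/, so it voices to [g]. /k/ is a voiceless stop between vowels /o/ and /e/, so it voices to [g]. → [lelegigeobiigogez].

sudoezonoloabiiba, moseugugiji, haabeegugoa, lelegigeobiigogez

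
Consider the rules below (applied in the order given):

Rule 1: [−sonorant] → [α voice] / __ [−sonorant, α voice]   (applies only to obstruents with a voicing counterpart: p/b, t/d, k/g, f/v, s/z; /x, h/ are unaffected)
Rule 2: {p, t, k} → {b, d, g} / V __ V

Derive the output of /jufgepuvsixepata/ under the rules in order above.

juvgebufsixebada

Rule 1 (regressive voicing assimilation): /f/ precedes the voiced obstruent /g/, so it voices to [v] by assimilation. /v/ precedes the voiceless obstruent /s/, so it devoices to [f] by assimilation. /jufgepuvsixepata/ → juvgepufsixepata.
Rule 2 (intervocalic voicing): /p/ is a voiceless stop between vowels /e/ and /u/, so it voices to [b]. /p/ is a voiceless stop between vowels /e/ and /a/, so it voices to [b]. /t/ is a voiceless stop between vowels /a/ and /a/, so it voices to [d]. /juvgepufsixepata/ → juvgebufsixebada.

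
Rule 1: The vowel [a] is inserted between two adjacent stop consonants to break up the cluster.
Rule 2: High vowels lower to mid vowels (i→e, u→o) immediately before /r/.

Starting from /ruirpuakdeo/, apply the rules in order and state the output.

Rule 1 (stop-cluster a-epenthesis): /k/ and /d/ form a stop–stop cluster, so [a] is inserted between them. /ruirpuakdeo/ → ruirpuakadeo.
Rule 2 (pre-rhotic lowering): /i/ is a high vowel immediately before /r/, so it lowers to [e]. /ruirpuakadeo/ → ruerpuakadeo.

ruerpuakadeo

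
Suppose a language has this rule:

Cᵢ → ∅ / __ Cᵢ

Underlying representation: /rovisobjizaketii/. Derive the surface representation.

No segment of /rovisobjizaketii/ meets the structural description of the rule, so the form surfaces unchanged.

rovisobjizaketii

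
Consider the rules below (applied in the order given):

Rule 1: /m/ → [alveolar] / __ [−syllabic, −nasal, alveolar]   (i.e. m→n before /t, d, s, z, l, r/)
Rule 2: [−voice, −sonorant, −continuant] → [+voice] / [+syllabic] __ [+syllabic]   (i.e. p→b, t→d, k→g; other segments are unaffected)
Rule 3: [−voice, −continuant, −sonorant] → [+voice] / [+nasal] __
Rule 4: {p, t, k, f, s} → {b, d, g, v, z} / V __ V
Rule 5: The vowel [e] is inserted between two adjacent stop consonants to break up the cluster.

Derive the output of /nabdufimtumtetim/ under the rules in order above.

Rule 1 (nasal place assimilation): /m/ precedes the alveolar consonant /t/, so it assimilates in place to [n]. /m/ precedes the alveolar consonant /t/, so it assimilates in place to [n]. /nabdufimtumtetim/ → nabdufintuntetim.
Rule 2 (intervocalic voicing): /t/ is a voiceless stop between vowels /e/ and /i/, so it voices to [d]. /nabdufintuntetim/ → nabdufintuntedim.
Rule 3 (post-nasal voicing): /t/ is a voiceless stop immediately after the nasal /n/, so it voices to [d]. /t/ is a voiceless stop immediately after the nasal /n/, so it voices to [d]. /nabdufintuntedim/ → nabdufindundedim.
Rule 4 (intervocalic voicing): /f/ is a voiceless obstruent between vowels /u/ and /i/, so it voices to [v]. /nabdufindundedim/ → nabduvindundedim.
Rule 5 (stop-cluster e-epenthesis): /b/ and /d/ form a stop–stop cluster, so [e] is inserted between them. /nabduvindundedim/ → nabeduvindundedim.

nabeduvindundedim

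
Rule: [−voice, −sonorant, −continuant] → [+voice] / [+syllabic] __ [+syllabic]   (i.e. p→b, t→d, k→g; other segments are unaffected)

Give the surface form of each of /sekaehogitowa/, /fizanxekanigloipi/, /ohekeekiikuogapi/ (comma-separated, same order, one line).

/sekaehogitowa/: /k/ is a voiceless stop between vowels /e/ and /a/, so it voices to [g]. /t/ is a voiceless stop between vowels /i/ and /o/, so it voices to [d]. → [segaehogidowa].
/fizanxekanigloipi/: /k/ is a voiceless stop between vowels /e/ and /a/, so it voices to [g]. /p/ is a voiceless stop between vowels /i/ and /i/, so it voices to [b]. → [fizanxeganigloibi].
/ohekeekiikuogapi/: /k/ is a voiceless stop between vowels /e/ and /e/, so it voices to [g]. /k/ is a voiceless stop between vowels /e/ and /i/, so it voices to [g]. /k/ is a voiceless stop between vowels /i/ and /u/, so it voices to [g]. /p/ is a voiceless stop between vowels /a/ and /i/, so it voices to [b]. → [ohegeegiiguogabi].

segaehogidowa, fizanxeganigloibi, ohegeegiiguogabi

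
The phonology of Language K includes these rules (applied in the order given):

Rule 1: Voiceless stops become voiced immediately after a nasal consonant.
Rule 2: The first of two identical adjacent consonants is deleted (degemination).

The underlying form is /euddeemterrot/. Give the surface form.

Rule 1 (post-nasal voicing): /t/ is a voiceless stop immediately after the nasal /m/, so it voices to [d]. /euddeemterrot/ → euddeemderrot.
Rule 2 (degemination): /dd/ is a geminate; the first /d/ deletes. /rr/ is a geminate; the first /r/ deletes. /euddeemderrot/ → eudeemderot.

eudeemderot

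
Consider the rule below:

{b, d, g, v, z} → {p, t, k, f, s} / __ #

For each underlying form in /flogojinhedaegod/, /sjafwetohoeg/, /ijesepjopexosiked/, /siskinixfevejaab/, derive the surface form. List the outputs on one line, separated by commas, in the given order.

/flogojinhedaegod/: /d/ is a voiced obstruent in word-final position, so it devoices to [t]. → [flogojinhedaegot].
/sjafwetohoeg/: /g/ is a voiced obstruent in word-final position, so it devoices to [k]. → [sjafwetohoek].
/ijesepjopexosiked/: /d/ is a voiced obstruent in word-final position, so it devoices to [t]. → [ijesepjopexosiket].
/siskinixfevejaab/: /b/ is a voiced obstruent in word-final position, so it devoices to [p]. → [siskinixfevejaap].

flogojinhedaegot, sjafwetohoek, ijesepjopexosiket, siskinixfevejaap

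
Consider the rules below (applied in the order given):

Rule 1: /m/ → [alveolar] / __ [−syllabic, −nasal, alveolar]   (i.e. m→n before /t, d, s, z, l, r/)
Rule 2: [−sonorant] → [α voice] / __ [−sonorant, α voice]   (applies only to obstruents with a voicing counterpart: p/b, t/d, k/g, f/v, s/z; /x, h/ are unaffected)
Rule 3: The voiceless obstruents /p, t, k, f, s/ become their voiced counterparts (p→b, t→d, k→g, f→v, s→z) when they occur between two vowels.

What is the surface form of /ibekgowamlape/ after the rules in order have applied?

ibeggowanlabe

Rule 1 (nasal place assimilation): /m/ precedes the alveolar consonant /l/, so it assimilates in place to [n]. /ibekgowamlape/ → ibekgowanlape.
Rule 2 (regressive voicing assimilation): /k/ precedes the voiced obstruent /g/, so it voices to [g] by assimilation. /ibekgowanlape/ → ibeggowanlape.
Rule 3 (intervocalic voicing): /p/ is a voiceless obstruent between vowels /a/ and /e/, so it voices to [b]. /ibeggowanlape/ → ibeggowanlabe.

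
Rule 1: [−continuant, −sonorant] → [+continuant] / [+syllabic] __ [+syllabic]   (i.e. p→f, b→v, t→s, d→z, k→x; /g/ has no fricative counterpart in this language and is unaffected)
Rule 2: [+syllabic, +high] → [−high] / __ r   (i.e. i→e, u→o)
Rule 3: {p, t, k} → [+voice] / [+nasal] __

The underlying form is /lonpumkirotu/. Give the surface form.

lonbumgerosu

Rule 1 (intervocalic spirantization): /t/ is a stop between vowels /o/ and /u/, so it spirantizes to the fricative [s]. /lonpumkirotu/ → lonpumkirosu.
Rule 2 (pre-rhotic lowering): /i/ is a high vowel immediately before /r/, so it lowers to [e]. /lonpumkirosu/ → lonpumkerosu.
Rule 3 (post-nasal voicing): /p/ is a voiceless stop immediately after the nasal /n/, so it voices to [b]. /k/ is a voiceless stop immediately after the nasal /m/, so it voices to [g]. /lonpumkerosu/ → lonbumgerosu.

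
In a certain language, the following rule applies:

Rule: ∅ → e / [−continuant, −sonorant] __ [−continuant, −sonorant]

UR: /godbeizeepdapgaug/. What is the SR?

godebeizeepedapegaug

/d/ and /b/ form a stop–stop cluster, so [e] is inserted between them.
/p/ and /d/ form a stop–stop cluster, so [e] is inserted between them.
/p/ and /g/ form a stop–stop cluster, so [e] is inserted between them.
Surface form: [godebeizeepedapegaug].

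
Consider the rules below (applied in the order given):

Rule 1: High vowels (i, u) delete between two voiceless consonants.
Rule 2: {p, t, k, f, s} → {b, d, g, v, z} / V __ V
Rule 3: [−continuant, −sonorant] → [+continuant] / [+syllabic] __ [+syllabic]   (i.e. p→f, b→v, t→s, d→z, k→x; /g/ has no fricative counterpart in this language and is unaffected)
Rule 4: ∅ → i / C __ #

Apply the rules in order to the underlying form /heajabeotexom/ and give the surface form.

Rule 1 (high vowel syncope): no segment meets the environment; /heajabeotexom/ is unchanged.
Rule 2 (intervocalic voicing): /t/ is a voiceless obstruent between vowels /o/ and /e/, so it voices to [d]. /heajabeotexom/ → heajabeodexom.
Rule 3 (intervocalic spirantization): /b/ is a stop between vowels /a/ and /e/, so it spirantizes to the fricative [v]. /d/ is a stop between vowels /o/ and /e/, so it spirantizes to the fricative [z]. /heajabeodexom/ → heajaveozexom.
Rule 4 (final i-epenthesis): the form ends in the consonant /m/, so [i] is inserted word-finally. /heajaveozexom/ → heajaveozexomi.

heajaveozexomi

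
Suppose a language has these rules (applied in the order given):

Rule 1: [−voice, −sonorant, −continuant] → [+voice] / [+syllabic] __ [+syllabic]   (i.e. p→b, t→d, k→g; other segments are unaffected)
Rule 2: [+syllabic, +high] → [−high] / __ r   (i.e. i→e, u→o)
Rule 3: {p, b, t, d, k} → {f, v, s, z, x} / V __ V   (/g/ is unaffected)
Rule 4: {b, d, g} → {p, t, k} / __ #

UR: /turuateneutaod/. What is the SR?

Rule 1 (intervocalic voicing): /t/ is a voiceless stop between vowels /a/ and /e/, so it voices to [d]. /t/ is a voiceless stop between vowels /u/ and /a/, so it voices to [d]. /turuateneutaod/ → turuadeneudaod.
Rule 2 (pre-rhotic lowering): /u/ is a high vowel immediately before /r/, so it lowers to [o]. /turuadeneudaod/ → toruadeneudaod.
Rule 3 (intervocalic spirantization): /d/ is a stop between vowels /a/ and /e/, so it spirantizes to the fricative [z]. /d/ is a stop between vowels /u/ and /a/, so it spirantizes to the fricative [z]. /toruadeneudaod/ → toruazeneuzaod.
Rule 4 (final devoicing): /d/ is a voiced stop in word-final position, so it devoices to [t]. /toruazeneuzaod/ → toruazeneuzaot.

toruazeneuzaot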